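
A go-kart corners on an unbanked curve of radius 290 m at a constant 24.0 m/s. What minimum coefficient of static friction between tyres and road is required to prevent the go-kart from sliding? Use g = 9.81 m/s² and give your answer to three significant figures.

Friction provides the centripetal force: μ_s m g = m v²/r, so μ_s = v²/(g r) = (24.00)²/(9.81 × 290) = 576.0/2845 = 0.2025.

0.202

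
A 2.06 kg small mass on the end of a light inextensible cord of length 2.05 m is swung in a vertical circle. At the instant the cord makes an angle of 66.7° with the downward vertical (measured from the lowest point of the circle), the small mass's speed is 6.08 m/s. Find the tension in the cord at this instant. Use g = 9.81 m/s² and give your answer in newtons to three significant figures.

45.1 N

Take the radial direction toward the centre of the circle as positive. The component of the weight along the string toward the centre is −mg cos φ (φ measured from the bottom), so Newton's second law along the string gives T − mg cos φ = m v²/r.
cos 66.7° = 0.3955, so T = m(v²/r + g cos φ) = 2.06 × ((6.08)²/2.05 + 9.81 × 0.3955) = 2.06 × (18.03 + (3.880)) = 2.06 × 21.91 = 45.14 N.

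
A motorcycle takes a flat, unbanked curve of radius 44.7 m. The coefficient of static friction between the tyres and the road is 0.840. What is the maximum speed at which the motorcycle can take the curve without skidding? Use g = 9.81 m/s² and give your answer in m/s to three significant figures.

The only inward force on a level bend is static friction, so at the limit f_s = μ_s N = μ_s m g = m v²/r.
Mass cancels: v_max = √(μ_s g r) = √(0.840 × 9.81 × 44.7) = √368.3 = 19.19 m/s.

19.2 m/s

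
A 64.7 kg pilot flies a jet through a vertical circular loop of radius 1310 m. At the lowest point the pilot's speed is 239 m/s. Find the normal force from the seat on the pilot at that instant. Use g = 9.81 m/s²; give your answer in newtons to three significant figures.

At the lowest point, N points up (toward the centre) and the weight mg points down (away from the centre), so the net inward force is N − mg = mv²/r.
N = m(v²/r + g) = 64.7 × ((239)²/1310 + 9.81) = 64.7 × (43.60 + 9.81) = 64.7 × 53.41 = 3456 N.

3460 N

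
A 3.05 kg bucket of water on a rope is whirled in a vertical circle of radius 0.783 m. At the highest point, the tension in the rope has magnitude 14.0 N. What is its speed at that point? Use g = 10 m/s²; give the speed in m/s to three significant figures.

3.38 m/s

At the top, T + mg = mv²/r, so v = √(r(T/m + g)) = √(0.783 × (14.0/3.05 + 10.0)) = √(0.783 × 14.59) = √11.42 = 3.380 m/s.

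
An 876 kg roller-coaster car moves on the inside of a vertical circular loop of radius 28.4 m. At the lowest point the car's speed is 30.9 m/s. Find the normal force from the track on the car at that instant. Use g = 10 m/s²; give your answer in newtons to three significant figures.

At the lowest point, N points up (toward the centre) and the weight mg points down (away from the centre), so the net inward force is N − mg = mv²/r.
N = m(v²/r + g) = 876 × ((30.9)²/28.4 + 10.0) = 876 × (33.62 + 10.0) = 876 × 43.62 = 38210 N.

38200 N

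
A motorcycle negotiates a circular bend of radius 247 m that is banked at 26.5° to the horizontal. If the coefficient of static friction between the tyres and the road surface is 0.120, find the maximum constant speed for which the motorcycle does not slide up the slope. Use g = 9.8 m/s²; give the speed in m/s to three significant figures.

At the maximum speed, friction acts down the slope at its limiting value f = μN. Radially (horizontal, toward centre): N sinθ + μN cosθ = mv²/r. Vertically: N cosθ − μN sinθ = mg.
Dividing: v² = r g (sinθ + μcosθ)/(cosθ − μsinθ).
sinθ + μcosθ = 0.4462 + 0.120×0.8949 = 0.5536; cosθ − μsinθ = 0.8949 − 0.120×0.4462 = 0.8414.
v² = 247 × 9.8 × 0.5536/0.8414 = 1593 m²/s², so v = 39.91 m/s.

39.9 m/s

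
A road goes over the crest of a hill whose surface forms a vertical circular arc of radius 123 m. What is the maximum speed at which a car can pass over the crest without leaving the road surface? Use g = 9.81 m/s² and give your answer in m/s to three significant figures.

34.7 m/s

At the crest the centre of the circle is below the car, so the net downward (centripetal) force is mg − N = mv²/r.
The car leaves the road when N → 0, giving v_max = √(g r) = √(9.81 × 123) = 34.74 m/s.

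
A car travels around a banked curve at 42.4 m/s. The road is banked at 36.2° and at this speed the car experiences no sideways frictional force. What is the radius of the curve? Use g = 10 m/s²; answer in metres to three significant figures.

Frictionless banking: tanθ = v²/(rg), so r = v²/(g tanθ).
r = (42.4)²/(10.0 × tan 36.2°) = 1798/(10.0 × 0.7319) = 1798/7.319 = 245.6 m.

246 m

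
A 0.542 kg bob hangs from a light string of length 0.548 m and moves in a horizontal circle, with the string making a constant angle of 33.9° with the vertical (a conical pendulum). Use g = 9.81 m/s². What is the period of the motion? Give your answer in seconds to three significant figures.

r = L sinθ = 0.3056 m. From T sinθ = mω²r and T cosθ = mg: tanθ = ω²r/g, so ω² = g tanθ / r = g/(L cosθ).
ω = √(g/(L cosθ)) = √(9.81/(0.548 × 0.8300)) = √21.57 = 4.644 rad/s.
Period = 2π/ω = 1.353 s.

1.35 s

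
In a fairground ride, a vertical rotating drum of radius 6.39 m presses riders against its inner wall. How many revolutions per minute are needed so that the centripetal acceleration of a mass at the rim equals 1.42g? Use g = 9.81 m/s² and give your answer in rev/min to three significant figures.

14.1 rev/min

Require ω²r = 1.42g, so ω = √(1.42 × 9.81/6.39) = 1.476 rad/s.
In rev/min: ω × 60/(2π) = 1.476 × 60/(2π) = 14.10 rev/min.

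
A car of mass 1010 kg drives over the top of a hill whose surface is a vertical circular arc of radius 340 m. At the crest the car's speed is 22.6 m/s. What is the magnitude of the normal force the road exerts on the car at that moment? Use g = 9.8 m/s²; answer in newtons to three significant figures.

8380 N

At the crest the centripetal acceleration points downward (toward the centre of the arc), so mg − N = mv²/r.
N = m(g − v²/r) = 1010 × (9.8 − (22.6)²/340) = 1010 × (9.8 − 1.502) = 1010 × 8.298 = 8381 N.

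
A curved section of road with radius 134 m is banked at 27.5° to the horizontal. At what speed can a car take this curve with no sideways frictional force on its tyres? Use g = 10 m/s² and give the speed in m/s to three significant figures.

On a frictionless banked curve, N sinθ = mv²/r and N cosθ = mg, so tanθ = v²/(rg).
v = √(r g tanθ) = √(134 × 10.0 × tan 27.5°) = √(134 × 10.0 × 0.5206) = √697.6 = 26.41 m/s.

26.4 m/s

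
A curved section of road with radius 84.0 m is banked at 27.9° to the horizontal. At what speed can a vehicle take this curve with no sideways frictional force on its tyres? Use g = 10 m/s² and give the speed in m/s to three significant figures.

On a frictionless banked curve, N sinθ = mv²/r and N cosθ = mg, so tanθ = v²/(rg).
v = √(r g tanθ) = √(84.0 × 10.0 × tan 27.9°) = √(84.0 × 10.0 × 0.5295) = √444.8 = 21.09 m/s.

21.1 m/s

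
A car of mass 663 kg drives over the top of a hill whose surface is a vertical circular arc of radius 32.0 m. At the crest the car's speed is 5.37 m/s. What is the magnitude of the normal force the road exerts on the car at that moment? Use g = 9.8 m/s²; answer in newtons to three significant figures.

At the crest the centripetal acceleration points downward (toward the centre of the arc), so mg − N = mv²/r.
N = m(g − v²/r) = 663 × (9.8 − (5.37)²/32.0) = 663 × (9.8 − 0.9012) = 663 × 8.899 = 5900 N.

5900 N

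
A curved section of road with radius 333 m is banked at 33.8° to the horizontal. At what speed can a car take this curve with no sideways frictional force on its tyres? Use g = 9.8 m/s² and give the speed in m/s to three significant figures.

46.7 m/s

On a frictionless banked curve, N sinθ = mv²/r and N cosθ = mg, so tanθ = v²/(rg).
v = √(r g tanθ) = √(333 × 9.8 × tan 33.8°) = √(333 × 9.8 × 0.6694) = √2185 = 46.74 m/s.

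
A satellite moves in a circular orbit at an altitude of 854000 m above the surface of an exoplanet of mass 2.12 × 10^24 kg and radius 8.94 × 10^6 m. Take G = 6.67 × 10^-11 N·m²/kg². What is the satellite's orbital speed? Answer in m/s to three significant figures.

3800 m/s

Orbital radius r = R + h = 8.94 × 10^6 + 854000 = 9.794 × 10^6 m.
Gravity supplies the centripetal force: G M m / r² = m v² / r, so v = √(GM/r).
v = √(6.67 × 10^-11 × 2.12 × 10^24 / 9.794 × 10^6) = √(1.444 × 10^7) = 3800 m/s.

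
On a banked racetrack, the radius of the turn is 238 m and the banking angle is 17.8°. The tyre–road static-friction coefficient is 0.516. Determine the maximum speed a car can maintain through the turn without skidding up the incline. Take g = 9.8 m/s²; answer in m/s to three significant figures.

At the maximum speed, friction acts down the slope at its limiting value f = μN. Radially (horizontal, toward centre): N sinθ + μN cosθ = mv²/r. Vertically: N cosθ − μN sinθ = mg.
Dividing: v² = r g (sinθ + μcosθ)/(cosθ − μsinθ).
sinθ + μcosθ = 0.3057 + 0.516×0.9521 = 0.7970; cosθ − μsinθ = 0.9521 − 0.516×0.3057 = 0.7944.
v² = 238 × 9.8 × 0.7970/0.7944 = 2340 m²/s², so v = 48.37 m/s.

48.4 m/s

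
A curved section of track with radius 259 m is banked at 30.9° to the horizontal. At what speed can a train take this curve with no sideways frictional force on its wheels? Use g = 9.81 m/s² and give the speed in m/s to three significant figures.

On a frictionless banked curve, N sinθ = mv²/r and N cosθ = mg, so tanθ = v²/(rg).
v = √(r g tanθ) = √(259 × 9.81 × tan 30.9°) = √(259 × 9.81 × 0.5985) = √1521 = 39.00 m/s.

39.0 m/s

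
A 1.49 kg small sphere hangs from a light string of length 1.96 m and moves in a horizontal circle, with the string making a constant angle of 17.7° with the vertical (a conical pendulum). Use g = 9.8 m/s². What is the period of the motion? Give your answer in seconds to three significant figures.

2.74 s

r = L sinθ = 0.5959 m. From T sinθ = mω²r and T cosθ = mg: tanθ = ω²r/g, so ω² = g tanθ / r = g/(L cosθ).
ω = √(g/(L cosθ)) = √(9.8/(1.96 × 0.9527)) = √5.248 = 2.291 rad/s.
Period = 2π/ω = 2.743 s.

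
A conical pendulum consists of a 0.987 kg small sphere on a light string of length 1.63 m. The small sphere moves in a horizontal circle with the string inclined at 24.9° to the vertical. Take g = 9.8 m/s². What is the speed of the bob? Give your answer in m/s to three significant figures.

The radius of the circle is r = L sinθ = 1.63 × sin 24.9° = 0.6863 m.
Horizontally T sinθ = mv²/r and vertically T cosθ = mg, so tanθ = v²/(rg).
v = √(r g tanθ) = √(0.6863 × 9.8 × 0.4642) = √3.122 = 1.767 m/s.

1.77 m/s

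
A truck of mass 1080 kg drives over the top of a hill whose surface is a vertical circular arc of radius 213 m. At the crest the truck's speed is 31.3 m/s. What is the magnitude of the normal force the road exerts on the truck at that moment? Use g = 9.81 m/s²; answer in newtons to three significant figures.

5630 N

At the crest the centripetal acceleration points downward (toward the centre of the arc), so mg − N = mv²/r.
N = m(g − v²/r) = 1080 × (9.81 − (31.3)²/213) = 1080 × (9.81 − 4.599) = 1080 × 5.211 = 5627 N.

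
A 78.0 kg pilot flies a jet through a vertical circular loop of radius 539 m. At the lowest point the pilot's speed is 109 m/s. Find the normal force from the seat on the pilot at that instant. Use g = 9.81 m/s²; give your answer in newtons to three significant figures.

At the lowest point, N points up (toward the centre) and the weight mg points down (away from the centre), so the net inward force is N − mg = mv²/r.
N = m(v²/r + g) = 78.0 × ((109)²/539 + 9.81) = 78.0 × (22.04 + 9.81) = 78.0 × 31.85 = 2485 N.

2480 N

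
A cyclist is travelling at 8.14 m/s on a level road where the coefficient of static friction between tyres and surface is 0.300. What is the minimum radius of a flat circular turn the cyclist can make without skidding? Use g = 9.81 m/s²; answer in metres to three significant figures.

22.5 m

At the limit, μ_s m g = m v²/r, so r_min = v²/(μ_s g) = (8.14)²/(0.300 × 9.81) = 66.26/2.943 = 22.51 m.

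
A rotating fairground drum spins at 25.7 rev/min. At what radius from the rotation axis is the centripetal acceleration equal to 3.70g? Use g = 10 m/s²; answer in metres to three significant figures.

5.11 m

ω = 25.7 rev/min × 2π/60 = 2.691 rad/s.
a_c = ω²r = 3.70g ⇒ r = 3.70 × 10.0 / (2.691)² = 37.00/7.243 = 5.108 m.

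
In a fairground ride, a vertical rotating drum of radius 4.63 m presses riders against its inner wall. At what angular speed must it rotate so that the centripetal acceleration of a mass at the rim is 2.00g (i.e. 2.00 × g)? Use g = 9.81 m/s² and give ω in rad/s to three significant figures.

Centripetal acceleration a_c = ω²r. Setting ω²r = 2.00g:
ω = √(2.00g / r) = √(2.00 × 9.81 / 4.63) = √4.238 = 2.059 rad/s.

2.06 rad/s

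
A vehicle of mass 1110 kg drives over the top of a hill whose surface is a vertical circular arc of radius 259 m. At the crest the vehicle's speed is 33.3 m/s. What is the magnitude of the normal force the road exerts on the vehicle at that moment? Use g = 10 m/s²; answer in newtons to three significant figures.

At the crest the centripetal acceleration points downward (toward the centre of the arc), so mg − N = mv²/r.
N = m(g − v²/r) = 1110 × (10.0 − (33.3)²/259) = 1110 × (10.0 − 4.281) = 1110 × 5.719 = 6348 N.

6350 N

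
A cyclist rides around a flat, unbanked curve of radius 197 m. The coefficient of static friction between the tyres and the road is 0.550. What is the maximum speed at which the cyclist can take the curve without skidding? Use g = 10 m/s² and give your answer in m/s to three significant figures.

The only inward force on a level bend is static friction, so at the limit f_s = μ_s N = μ_s m g = m v²/r.
Mass cancels: v_max = √(μ_s g r) = √(0.550 × 10.0 × 197) = √1084 = 32.92 m/s.

32.9 m/s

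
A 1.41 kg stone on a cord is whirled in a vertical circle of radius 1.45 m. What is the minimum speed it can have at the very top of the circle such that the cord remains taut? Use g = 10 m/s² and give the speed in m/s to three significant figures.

At the top, both weight mg and T point toward the centre: T + mg = mv²/r.
At minimum speed T → 0, so mg = mv_min²/r ⇒ v_min = √(g r) = √(10.0 × 1.45) = 3.808 m/s.

3.81 m/s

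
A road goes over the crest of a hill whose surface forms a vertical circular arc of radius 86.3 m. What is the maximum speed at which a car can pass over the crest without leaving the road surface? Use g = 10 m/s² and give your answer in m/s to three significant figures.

29.4 m/s

At the crest the centre of the circle is below the car, so the net downward (centripetal) force is mg − N = mv²/r.
The car leaves the road when N → 0, giving v_max = √(g r) = √(10.0 × 86.3) = 29.38 m/s.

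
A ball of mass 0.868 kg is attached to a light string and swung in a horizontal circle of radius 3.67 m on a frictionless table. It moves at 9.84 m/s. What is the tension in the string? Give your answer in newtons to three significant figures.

The tension is the only horizontal force, so it supplies the full centripetal force: T = m v²/r = 0.868 × (9.840)²/3.67 = 0.868 × 96.83/3.67 = 22.90 N.

22.9 N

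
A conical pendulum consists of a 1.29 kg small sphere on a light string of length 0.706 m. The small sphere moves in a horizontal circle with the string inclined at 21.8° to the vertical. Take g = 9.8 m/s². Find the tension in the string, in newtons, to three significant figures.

13.6 N

Vertically the bob has no acceleration, so T cosθ = mg.
T = mg/cosθ = 1.29 × 9.8 / cos 21.8° = 12.64/0.9285 = 13.62 N.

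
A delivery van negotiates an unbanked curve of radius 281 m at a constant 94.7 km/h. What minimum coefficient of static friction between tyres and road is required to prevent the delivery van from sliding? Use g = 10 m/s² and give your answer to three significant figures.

v = 94.7/3.6 = 26.31 m/s.
Friction provides the centripetal force: μ_s m g = m v²/r, so μ_s = v²/(g r) = (26.31)²/(10.0 × 281) = 692.0/2810 = 0.2463.

0.246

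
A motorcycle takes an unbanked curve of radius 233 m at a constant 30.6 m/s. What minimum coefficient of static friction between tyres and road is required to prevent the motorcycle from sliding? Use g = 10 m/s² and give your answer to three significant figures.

Friction provides the centripetal force: μ_s m g = m v²/r, so μ_s = v²/(g r) = (30.60)²/(10.0 × 233) = 936.4/2330 = 0.4019.

0.402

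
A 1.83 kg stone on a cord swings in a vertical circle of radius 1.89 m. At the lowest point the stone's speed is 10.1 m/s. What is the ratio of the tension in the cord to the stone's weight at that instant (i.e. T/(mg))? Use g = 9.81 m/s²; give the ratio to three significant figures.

At the bottom, T − mg = mv²/r, so T = m(v²/r + g) and T/(mg) = v²/(rg) + 1 = (10.1)²/(1.89 × 9.81) + 1 = 5.502 + 1 = 6.502.

6.50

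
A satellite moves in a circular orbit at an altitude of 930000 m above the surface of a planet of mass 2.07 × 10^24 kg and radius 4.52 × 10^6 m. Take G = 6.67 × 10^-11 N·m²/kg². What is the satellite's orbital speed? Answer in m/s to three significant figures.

5030 m/s

Orbital radius r = R + h = 4.52 × 10^6 + 930000 = 5.450 × 10^6 m.
Gravity supplies the centripetal force: G M m / r² = m v² / r, so v = √(GM/r).
v = √(6.67 × 10^-11 × 2.07 × 10^24 / 5.450 × 10^6) = √(2.533 × 10^7) = 5033 m/s.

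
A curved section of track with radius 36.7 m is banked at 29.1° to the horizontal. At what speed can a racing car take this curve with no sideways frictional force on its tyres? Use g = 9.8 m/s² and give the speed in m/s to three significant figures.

14.1 m/s

On a frictionless banked curve, N sinθ = mv²/r and N cosθ = mg, so tanθ = v²/(rg).
v = √(r g tanθ) = √(36.7 × 9.8 × tan 29.1°) = √(36.7 × 9.8 × 0.5566) = √200.2 = 14.15 m/s.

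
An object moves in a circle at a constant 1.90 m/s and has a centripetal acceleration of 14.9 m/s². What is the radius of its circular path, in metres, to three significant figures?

a_c = v²/r ⇒ r = v²/a_c = (1.90)²/14.9 = 3.610/14.9 = 0.2423 m.

0.242 m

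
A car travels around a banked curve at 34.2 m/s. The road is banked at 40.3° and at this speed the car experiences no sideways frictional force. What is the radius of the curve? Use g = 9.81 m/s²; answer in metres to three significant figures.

Frictionless banking: tanθ = v²/(rg), so r = v²/(g tanθ).
r = (34.2)²/(9.81 × tan 40.3°) = 1170/(9.81 × 0.8481) = 1170/8.319 = 140.6 m.

141 m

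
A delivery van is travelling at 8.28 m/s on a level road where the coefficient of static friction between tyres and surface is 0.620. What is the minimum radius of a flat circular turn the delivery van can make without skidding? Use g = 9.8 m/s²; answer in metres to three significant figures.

At the limit, μ_s m g = m v²/r, so r_min = v²/(μ_s g) = (8.28)²/(0.620 × 9.8) = 68.56/6.076 = 11.28 m.

11.3 m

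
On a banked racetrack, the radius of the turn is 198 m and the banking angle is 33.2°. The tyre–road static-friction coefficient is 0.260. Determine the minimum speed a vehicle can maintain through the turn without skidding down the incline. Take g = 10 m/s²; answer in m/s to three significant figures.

At the minimum speed, friction acts up the slope at its limiting value f = μN. Radially (horizontal, toward centre): N sinθ − μN cosθ = mv²/r. Vertically: N cosθ + μN sinθ = mg.
Dividing: v² = r g (sinθ − μcosθ)/(cosθ + μsinθ).
sinθ − μcosθ = 0.5476 − 0.260×0.8368 = 0.3300; cosθ + μsinθ = 0.8368 + 0.260×0.5476 = 0.9791.
v² = 198 × 10.0 × 0.3300/0.9791 = 667.3 m²/s², so v = 25.83 m/s.

25.8 m/s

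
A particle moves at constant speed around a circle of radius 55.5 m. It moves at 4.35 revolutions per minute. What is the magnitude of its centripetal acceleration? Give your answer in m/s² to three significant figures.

11.5 m/s²

ω = 4.35 rev/min × 2π/60 = 0.4555 rad/s, so v = ωr = 0.4555 × 55.5 = 25.28 m/s.
a_c = v²/r = (25.28)²/55.5 = 639.2/55.5 = 11.52 m/s².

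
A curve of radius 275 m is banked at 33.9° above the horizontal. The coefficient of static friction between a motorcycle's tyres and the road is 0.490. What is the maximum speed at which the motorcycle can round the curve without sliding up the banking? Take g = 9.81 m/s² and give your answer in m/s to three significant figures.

At the maximum speed, friction acts down the slope at its limiting value f = μN. Radially (horizontal, toward centre): N sinθ + μN cosθ = mv²/r. Vertically: N cosθ − μN sinθ = mg.
Dividing: v² = r g (sinθ + μcosθ)/(cosθ − μsinθ).
sinθ + μcosθ = 0.5577 + 0.490×0.8300 = 0.9645; cosθ − μsinθ = 0.8300 − 0.490×0.5577 = 0.5567.
v² = 275 × 9.81 × 0.9645/0.5567 = 4674 m²/s², so v = 68.36 m/s.

68.4 m/s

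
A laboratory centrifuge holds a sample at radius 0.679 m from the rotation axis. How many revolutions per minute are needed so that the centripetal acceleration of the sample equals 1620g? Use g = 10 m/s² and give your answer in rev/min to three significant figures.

Require ω²r = 1620g, so ω = √(1620 × 10.0/0.679) = 154.5 rad/s.
In rev/min: ω × 60/(2π) = 154.5 × 60/(2π) = 1475 rev/min.

1480 rev/min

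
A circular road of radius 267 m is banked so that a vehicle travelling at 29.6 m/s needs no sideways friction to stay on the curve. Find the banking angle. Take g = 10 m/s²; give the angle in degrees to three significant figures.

18.2°

For a frictionless banked turn: horizontally N sinθ = mv²/r and vertically N cosθ = mg.
Dividing: tanθ = v²/(r g) = (29.6)²/(267 × 10.0) = 876.2/2670 = 0.3281.
θ = arctan(0.3281) = 18.17°.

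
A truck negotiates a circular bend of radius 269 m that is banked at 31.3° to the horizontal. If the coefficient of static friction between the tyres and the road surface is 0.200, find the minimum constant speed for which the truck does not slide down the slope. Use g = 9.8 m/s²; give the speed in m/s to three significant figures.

31.0 m/s

At the minimum speed, friction acts up the slope at its limiting value f = μN. Radially (horizontal, toward centre): N sinθ − μN cosθ = mv²/r. Vertically: N cosθ + μN sinθ = mg.
Dividing: v² = r g (sinθ − μcosθ)/(cosθ + μsinθ).
sinθ − μcosθ = 0.5195 − 0.200×0.8545 = 0.3486; cosθ + μsinθ = 0.8545 + 0.200×0.5195 = 0.9584.
v² = 269 × 9.8 × 0.3486/0.9584 = 959.0 m²/s², so v = 30.97 m/s.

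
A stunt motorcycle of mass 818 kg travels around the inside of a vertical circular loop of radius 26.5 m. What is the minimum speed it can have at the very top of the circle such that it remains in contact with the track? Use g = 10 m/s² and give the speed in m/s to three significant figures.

At the highest point the centre is directly below, so both the weight and N act inward: N + mg = mv²/r.
At minimum speed N → 0, so mg = mv_min²/r ⇒ v_min = √(g r) = √(10.0 × 26.5) = 16.28 m/s.

16.3 m/s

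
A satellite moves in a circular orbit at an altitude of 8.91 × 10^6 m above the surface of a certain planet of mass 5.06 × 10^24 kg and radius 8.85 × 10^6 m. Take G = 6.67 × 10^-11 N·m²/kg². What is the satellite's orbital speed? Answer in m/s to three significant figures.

4360 m/s

Orbital radius r = R + h = 8.85 × 10^6 + 8.91 × 10^6 = 1.776 × 10^7 m.
Gravity supplies the centripetal force: G M m / r² = m v² / r, so v = √(GM/r).
v = √(6.67 × 10^-11 × 5.06 × 10^24 / 1.776 × 10^7) = √(1.900 × 10^7) = 4359 m/s.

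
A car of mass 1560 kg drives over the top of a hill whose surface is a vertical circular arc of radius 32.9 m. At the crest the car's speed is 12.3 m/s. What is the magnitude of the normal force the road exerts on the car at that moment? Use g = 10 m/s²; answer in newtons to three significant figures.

8430 N

At the crest the centripetal acceleration points downward (toward the centre of the arc), so mg − N = mv²/r.
N = m(g − v²/r) = 1560 × (10.0 − (12.3)²/32.9) = 1560 × (10.0 − 4.598) = 1560 × 5.402 = 8426 N.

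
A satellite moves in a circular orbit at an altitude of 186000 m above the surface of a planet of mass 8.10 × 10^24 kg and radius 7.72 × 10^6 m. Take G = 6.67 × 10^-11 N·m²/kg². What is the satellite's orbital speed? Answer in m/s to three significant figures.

Orbital radius r = R + h = 7.72 × 10^6 + 186000 = 7.906 × 10^6 m.
Gravity supplies the centripetal force: G M m / r² = m v² / r, so v = √(GM/r).
v = √(6.67 × 10^-11 × 8.10 × 10^24 / 7.906 × 10^6) = √(6.834 × 10^7) = 8267 m/s.

8270 m/s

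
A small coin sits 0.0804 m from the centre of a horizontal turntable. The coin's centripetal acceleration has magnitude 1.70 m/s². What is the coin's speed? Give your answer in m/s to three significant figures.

a_c = v²/r ⇒ v = √(a_c · r) = √(1.70 × 0.0804) = √0.1367 = 0.3697 m/s.

0.370 m/s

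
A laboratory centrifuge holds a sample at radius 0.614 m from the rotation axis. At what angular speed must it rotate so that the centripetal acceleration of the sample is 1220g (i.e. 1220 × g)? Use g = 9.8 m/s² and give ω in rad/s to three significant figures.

Centripetal acceleration a_c = ω²r. Setting ω²r = 1220g:
ω = √(1220g / r) = √(1220 × 9.8 / 0.614) = √19470 = 139.5 rad/s.

140 rad/s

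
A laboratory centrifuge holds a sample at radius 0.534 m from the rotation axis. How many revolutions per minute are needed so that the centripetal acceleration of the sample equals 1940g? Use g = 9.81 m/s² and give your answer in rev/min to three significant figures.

Require ω²r = 1940g, so ω = √(1940 × 9.81/0.534) = 188.8 rad/s.
In rev/min: ω × 60/(2π) = 188.8 × 60/(2π) = 1803 rev/min.

1800 rev/min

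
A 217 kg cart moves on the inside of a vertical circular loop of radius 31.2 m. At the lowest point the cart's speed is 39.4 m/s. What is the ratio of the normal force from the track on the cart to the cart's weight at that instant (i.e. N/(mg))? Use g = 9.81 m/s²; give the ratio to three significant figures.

At the bottom, N − mg = mv²/r, so N = m(v²/r + g) and N/(mg) = v²/(rg) + 1 = (39.4)²/(31.2 × 9.81) + 1 = 5.072 + 1 = 6.072.

6.07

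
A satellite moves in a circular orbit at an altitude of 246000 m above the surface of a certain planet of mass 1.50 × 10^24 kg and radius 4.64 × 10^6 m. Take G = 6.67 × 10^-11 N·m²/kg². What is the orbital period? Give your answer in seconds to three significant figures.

6780 s

r = R + h = 4.64 × 10^6 + 246000 = 4.886 × 10^6 m. Gravity provides the centripetal force: G M m / r² = m v² / r ⇒ v = √(GM/r) = 4525 m/s.
T = 2πr/v = 2π × 4.886 × 10^6 / 4525 = 6784 s.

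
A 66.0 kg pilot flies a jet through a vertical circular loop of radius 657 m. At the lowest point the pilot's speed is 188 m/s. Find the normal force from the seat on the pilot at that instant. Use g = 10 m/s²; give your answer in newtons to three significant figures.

At the lowest point, N points up (toward the centre) and the weight mg points down (away from the centre), so the net inward force is N − mg = mv²/r.
N = m(v²/r + g) = 66.0 × ((188)²/657 + 10.0) = 66.0 × (53.80 + 10.0) = 66.0 × 63.80 = 4211 N.

4210 N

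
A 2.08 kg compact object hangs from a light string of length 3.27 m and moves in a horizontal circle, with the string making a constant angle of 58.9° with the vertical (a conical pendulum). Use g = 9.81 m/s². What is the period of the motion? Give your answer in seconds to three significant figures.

2.61 s

r = L sinθ = 2.800 m. From T sinθ = mω²r and T cosθ = mg: tanθ = ω²r/g, so ω² = g tanθ / r = g/(L cosθ).
ω = √(g/(L cosθ)) = √(9.81/(3.27 × 0.5165)) = √5.808 = 2.410 rad/s.
Period = 2π/ω = 2.607 s.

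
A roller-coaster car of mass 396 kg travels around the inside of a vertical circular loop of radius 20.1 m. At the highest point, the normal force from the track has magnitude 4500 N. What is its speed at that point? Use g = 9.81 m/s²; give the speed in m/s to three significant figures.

At the top, N + mg = mv²/r, so v = √(r(N/m + g)) = √(20.1 × (4500/396 + 9.81)) = √(20.1 × 21.17) = √425.6 = 20.63 m/s.

20.6 m/s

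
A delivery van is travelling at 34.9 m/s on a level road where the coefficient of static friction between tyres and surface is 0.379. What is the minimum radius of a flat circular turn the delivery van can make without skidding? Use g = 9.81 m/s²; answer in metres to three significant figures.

328 m

At the limit, μ_s m g = m v²/r, so r_min = v²/(μ_s g) = (34.9)²/(0.379 × 9.81) = 1218/3.718 = 327.6 m.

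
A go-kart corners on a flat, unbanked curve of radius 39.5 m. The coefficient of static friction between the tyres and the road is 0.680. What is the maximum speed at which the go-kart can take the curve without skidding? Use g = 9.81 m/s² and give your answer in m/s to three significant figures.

16.2 m/s

The only inward force on a level bend is static friction, so at the limit f_s = μ_s N = μ_s m g = m v²/r.
Mass cancels: v_max = √(μ_s g r) = √(0.680 × 9.81 × 39.5) = √263.5 = 16.23 m/s.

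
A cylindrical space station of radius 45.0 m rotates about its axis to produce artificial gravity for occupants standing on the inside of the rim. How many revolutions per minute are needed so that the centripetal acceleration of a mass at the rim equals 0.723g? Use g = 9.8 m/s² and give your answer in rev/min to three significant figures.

Require ω²r = 0.723g, so ω = √(0.723 × 9.8/45.0) = 0.3968 rad/s.
In rev/min: ω × 60/(2π) = 0.3968 × 60/(2π) = 3.789 rev/min.

3.79 rev/min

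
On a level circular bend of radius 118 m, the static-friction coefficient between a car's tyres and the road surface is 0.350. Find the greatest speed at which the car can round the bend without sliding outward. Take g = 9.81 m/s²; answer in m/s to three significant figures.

The only inward force on a level bend is static friction, so at the limit f_s = μ_s N = μ_s m g = m v²/r.
Mass cancels: v_max = √(μ_s g r) = √(0.350 × 9.81 × 118) = √405.2 = 20.13 m/s.

20.1 m/s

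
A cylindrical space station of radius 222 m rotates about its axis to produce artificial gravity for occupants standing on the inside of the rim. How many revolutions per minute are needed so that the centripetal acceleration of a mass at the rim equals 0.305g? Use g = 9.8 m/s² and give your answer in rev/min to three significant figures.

Require ω²r = 0.305g, so ω = √(0.305 × 9.8/222) = 0.1160 rad/s.
In rev/min: ω × 60/(2π) = 0.1160 × 60/(2π) = 1.108 rev/min.

1.11 rev/min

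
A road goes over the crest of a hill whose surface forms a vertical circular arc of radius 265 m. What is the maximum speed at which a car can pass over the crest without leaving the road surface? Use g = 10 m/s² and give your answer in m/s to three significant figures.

51.5 m/s

At the crest the centre of the circle is below the car, so the net downward (centripetal) force is mg − N = mv²/r.
The car leaves the road when N → 0, giving v_max = √(g r) = √(10.0 × 265) = 51.48 m/s.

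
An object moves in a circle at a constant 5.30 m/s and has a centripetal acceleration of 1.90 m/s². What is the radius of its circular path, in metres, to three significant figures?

a_c = v²/r ⇒ r = v²/a_c = (5.30)²/1.90 = 28.09/1.90 = 14.78 m.

14.8 m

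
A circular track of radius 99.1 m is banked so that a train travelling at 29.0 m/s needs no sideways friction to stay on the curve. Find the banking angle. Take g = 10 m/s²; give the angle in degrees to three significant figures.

With no friction, the horizontal component of the normal force provides the centripetal force: N sinθ = mv²/r, while N cosθ = mg vertically.
Dividing: tanθ = v²/(r g) = (29.0)²/(99.1 × 10.0) = 841.0/991.0 = 0.8486.
θ = arctan(0.8486) = 40.32°.

40.3°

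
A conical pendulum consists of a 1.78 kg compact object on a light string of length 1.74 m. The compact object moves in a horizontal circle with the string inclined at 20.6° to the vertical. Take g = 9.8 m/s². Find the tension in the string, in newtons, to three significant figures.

18.6 N

Vertically the bob has no acceleration, so T cosθ = mg.
T = mg/cosθ = 1.78 × 9.8 / cos 20.6° = 17.44/0.9361 = 18.64 N.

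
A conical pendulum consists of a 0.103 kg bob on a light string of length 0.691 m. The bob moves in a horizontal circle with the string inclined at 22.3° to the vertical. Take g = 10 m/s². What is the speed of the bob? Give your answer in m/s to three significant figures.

The radius of the circle is r = L sinθ = 0.691 × sin 22.3° = 0.2622 m.
Horizontally T sinθ = mv²/r and vertically T cosθ = mg, so tanθ = v²/(rg).
v = √(r g tanθ) = √(0.2622 × 10.0 × 0.4101) = √1.075 = 1.037 m/s.

1.04 m/s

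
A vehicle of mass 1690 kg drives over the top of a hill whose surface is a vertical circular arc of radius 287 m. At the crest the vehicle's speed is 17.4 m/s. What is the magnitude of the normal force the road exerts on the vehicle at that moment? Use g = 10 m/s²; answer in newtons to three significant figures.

At the crest the centripetal acceleration points downward (toward the centre of the arc), so mg − N = mv²/r.
N = m(g − v²/r) = 1690 × (10.0 − (17.4)²/287) = 1690 × (10.0 − 1.055) = 1690 × 8.945 = 15120 N.

15100 N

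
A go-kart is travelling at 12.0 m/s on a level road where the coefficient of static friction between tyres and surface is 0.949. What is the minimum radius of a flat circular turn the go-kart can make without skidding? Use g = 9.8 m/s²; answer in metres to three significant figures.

15.5 m

At the limit, μ_s m g = m v²/r, so r_min = v²/(μ_s g) = (12.0)²/(0.949 × 9.8) = 144.0/9.300 = 15.48 m.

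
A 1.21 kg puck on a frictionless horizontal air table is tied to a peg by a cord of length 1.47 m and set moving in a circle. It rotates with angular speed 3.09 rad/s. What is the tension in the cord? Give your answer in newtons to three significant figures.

17.0 N

v = ωr = 3.09 × 1.47 = 4.542 m/s.
The tension is the only horizontal force, so it supplies the full centripetal force: T = m v²/r = 1.21 × (4.542)²/1.47 = 1.21 × 20.63/1.47 = 16.98 N.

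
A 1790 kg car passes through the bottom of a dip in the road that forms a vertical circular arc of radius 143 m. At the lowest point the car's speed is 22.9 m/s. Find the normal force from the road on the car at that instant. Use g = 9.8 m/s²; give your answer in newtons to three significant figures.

At the lowest point, N points up (toward the centre) and the weight mg points down (away from the centre), so the net inward force is N − mg = mv²/r.
N = m(v²/r + g) = 1790 × ((22.9)²/143 + 9.8) = 1790 × (3.667 + 9.8) = 1790 × 13.47 = 24110 N.

24100 N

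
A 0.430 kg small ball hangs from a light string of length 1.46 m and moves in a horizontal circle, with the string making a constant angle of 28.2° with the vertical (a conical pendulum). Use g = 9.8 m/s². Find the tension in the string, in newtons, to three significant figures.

Vertically the bob has no acceleration, so T cosθ = mg.
T = mg/cosθ = 0.430 × 9.8 / cos 28.2° = 4.214/0.8813 = 4.782 N.

4.78 N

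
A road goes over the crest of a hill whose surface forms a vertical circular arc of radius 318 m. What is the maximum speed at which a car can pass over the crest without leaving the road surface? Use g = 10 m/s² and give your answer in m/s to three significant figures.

At the crest the centre of the circle is below the car, so the net downward (centripetal) force is mg − N = mv²/r.
The car leaves the road when N → 0, giving v_max = √(g r) = √(10.0 × 318) = 56.39 m/s.

56.4 m/s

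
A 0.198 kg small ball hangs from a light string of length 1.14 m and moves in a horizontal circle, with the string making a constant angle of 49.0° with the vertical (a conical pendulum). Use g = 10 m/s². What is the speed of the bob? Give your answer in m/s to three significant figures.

3.15 m/s

The radius of the circle is r = L sinθ = 1.14 × sin 49.0° = 0.8604 m.
Horizontally T sinθ = mv²/r and vertically T cosθ = mg, so tanθ = v²/(rg).
v = √(r g tanθ) = √(0.8604 × 10.0 × 1.150) = √9.897 = 3.146 m/s.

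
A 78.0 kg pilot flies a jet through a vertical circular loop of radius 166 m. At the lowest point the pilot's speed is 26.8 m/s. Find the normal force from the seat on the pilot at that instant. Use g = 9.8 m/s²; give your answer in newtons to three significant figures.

1100 N

At the lowest point, N points up (toward the centre) and the weight mg points down (away from the centre), so the net inward force is N − mg = mv²/r.
N = m(v²/r + g) = 78.0 × ((26.8)²/166 + 9.8) = 78.0 × (4.327 + 9.8) = 78.0 × 14.13 = 1102 N.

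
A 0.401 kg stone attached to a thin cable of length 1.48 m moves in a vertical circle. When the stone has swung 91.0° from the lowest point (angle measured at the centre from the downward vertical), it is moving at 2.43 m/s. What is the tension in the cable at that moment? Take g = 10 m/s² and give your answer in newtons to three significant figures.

1.53 N

Take the radial direction toward the centre of the circle as positive. The component of the weight along the string toward the centre is −mg cos φ (φ measured from the bottom), so Newton's second law along the string gives T − mg cos φ = m v²/r.
cos 91.0° = -0.01745, so T = m(v²/r + g cos φ) = 0.401 × ((2.43)²/1.48 + 10.0 × -0.01745) = 0.401 × (3.990 + (-0.1745)) = 0.401 × 3.815 = 1.530 N.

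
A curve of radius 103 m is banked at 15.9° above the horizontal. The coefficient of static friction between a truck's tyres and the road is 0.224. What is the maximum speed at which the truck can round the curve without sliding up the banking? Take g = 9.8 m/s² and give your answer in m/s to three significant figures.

23.4 m/s

At the maximum speed, friction acts down the slope at its limiting value f = μN. Radially (horizontal, toward centre): N sinθ + μN cosθ = mv²/r. Vertically: N cosθ − μN sinθ = mg.
Dividing: v² = r g (sinθ + μcosθ)/(cosθ − μsinθ).
sinθ + μcosθ = 0.2740 + 0.224×0.9617 = 0.4894; cosθ − μsinθ = 0.9617 − 0.224×0.2740 = 0.9004.
v² = 103 × 9.8 × 0.4894/0.9004 = 548.6 m²/s², so v = 23.42 m/s.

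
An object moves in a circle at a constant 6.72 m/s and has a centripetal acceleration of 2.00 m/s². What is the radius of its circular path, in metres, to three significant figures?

22.6 m

a_c = v²/r ⇒ r = v²/a_c = (6.72)²/2.00 = 45.16/2.00 = 22.58 m.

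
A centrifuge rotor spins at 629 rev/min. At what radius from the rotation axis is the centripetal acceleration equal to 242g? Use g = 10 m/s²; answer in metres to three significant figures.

0.558 m

ω = 629 rev/min × 2π/60 = 65.87 rad/s.
a_c = ω²r = 242g ⇒ r = 242 × 10.0 / (65.87)² = 2420/4339 = 0.5578 m.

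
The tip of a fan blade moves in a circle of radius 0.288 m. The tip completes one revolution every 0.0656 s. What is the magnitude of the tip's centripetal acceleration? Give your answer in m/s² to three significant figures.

v = 2πr/T = 2π × 0.288/0.0656 = 27.58 m/s.
a_c = v²/r = (27.58)²/0.288 = 760.9/0.288 = 2642 m/s².

2640 m/s²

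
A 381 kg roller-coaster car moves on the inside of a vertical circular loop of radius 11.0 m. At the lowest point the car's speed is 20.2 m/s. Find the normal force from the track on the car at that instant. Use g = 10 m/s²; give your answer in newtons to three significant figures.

17900 N

At the lowest point, N points up (toward the centre) and the weight mg points down (away from the centre), so the net inward force is N − mg = mv²/r.
N = m(v²/r + g) = 381 × ((20.2)²/11.0 + 10.0) = 381 × (37.09 + 10.0) = 381 × 47.09 = 17940 N.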